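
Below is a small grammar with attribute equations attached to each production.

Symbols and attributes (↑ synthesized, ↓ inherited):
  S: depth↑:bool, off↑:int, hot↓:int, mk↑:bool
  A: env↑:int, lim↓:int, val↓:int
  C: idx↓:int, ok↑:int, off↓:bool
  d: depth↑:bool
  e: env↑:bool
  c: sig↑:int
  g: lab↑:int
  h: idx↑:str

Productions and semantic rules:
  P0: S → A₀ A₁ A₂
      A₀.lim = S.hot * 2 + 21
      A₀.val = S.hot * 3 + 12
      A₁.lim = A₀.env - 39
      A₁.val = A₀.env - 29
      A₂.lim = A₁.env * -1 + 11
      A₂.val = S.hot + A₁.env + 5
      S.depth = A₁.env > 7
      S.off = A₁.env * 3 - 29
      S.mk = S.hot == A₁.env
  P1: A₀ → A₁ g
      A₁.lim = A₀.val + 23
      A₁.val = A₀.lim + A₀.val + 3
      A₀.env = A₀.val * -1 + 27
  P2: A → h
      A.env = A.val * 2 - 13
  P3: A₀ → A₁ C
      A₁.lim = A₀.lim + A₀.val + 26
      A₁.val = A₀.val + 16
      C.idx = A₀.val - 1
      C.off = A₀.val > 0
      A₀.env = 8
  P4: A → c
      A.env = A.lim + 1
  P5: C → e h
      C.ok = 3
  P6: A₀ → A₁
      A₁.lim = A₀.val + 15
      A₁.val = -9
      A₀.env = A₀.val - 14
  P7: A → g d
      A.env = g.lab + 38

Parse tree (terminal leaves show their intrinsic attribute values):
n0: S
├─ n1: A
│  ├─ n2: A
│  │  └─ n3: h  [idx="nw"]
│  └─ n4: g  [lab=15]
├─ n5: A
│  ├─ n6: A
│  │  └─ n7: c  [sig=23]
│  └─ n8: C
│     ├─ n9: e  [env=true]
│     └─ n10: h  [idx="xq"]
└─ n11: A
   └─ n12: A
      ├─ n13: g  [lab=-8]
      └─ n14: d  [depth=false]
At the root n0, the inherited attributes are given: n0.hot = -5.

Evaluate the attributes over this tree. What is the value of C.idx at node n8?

1. n0.hot = -5  [given at root]
2. n1.lim = 11  [S.hot * 2 + 21]
3. n1.val = -3  [S.hot * 3 + 12]
4. n2.lim = 20  [A₀.val + 23]
5. n2.val = 11  [A₀.lim + A₀.val + 3]
6. n3.idx = "nw"  [terminal]
7. n2.env = 9  [A.val * 2 - 13]
8. n4.lab = 15  [terminal]
9. n1.env = 30  [A₀.val * -1 + 27]
10. n5.lim = -9  [A₀.env - 39]
11. n5.val = 1  [A₀.env - 29]
12. n6.lim = 18  [A₀.lim + A₀.val + 26]
13. n6.val = 17  [A₀.val + 16]
14. n7.sig = 23  [terminal]
15. n6.env = 19  [A.lim + 1]
16. n8.idx = 0  [A₀.val - 1]
17. n8.off = true  [A₀.val > 0]
18. n9.env = true  [terminal]
19. n10.idx = "xq"  [terminal]
20. n8.ok = 3  [3]
21. n5.env = 8  [8]
22. n11.lim = 3  [A₁.env * -1 + 11]
23. n11.val = 8  [S.hot + A₁.env + 5]
24. n12.lim = 23  [A₀.val + 15]
25. n12.val = -9  [-9]
26. n13.lab = -8  [terminal]
27. n14.depth = false  [terminal]
28. n12.env = 30  [g.lab + 38]
29. n11.env = -6  [A₀.val - 14]
30. n0.depth = true  [A₁.env > 7]
31. n0.off = -5  [A₁.env * 3 - 29]
32. n0.mk = false  [S.hot == A₁.env]

0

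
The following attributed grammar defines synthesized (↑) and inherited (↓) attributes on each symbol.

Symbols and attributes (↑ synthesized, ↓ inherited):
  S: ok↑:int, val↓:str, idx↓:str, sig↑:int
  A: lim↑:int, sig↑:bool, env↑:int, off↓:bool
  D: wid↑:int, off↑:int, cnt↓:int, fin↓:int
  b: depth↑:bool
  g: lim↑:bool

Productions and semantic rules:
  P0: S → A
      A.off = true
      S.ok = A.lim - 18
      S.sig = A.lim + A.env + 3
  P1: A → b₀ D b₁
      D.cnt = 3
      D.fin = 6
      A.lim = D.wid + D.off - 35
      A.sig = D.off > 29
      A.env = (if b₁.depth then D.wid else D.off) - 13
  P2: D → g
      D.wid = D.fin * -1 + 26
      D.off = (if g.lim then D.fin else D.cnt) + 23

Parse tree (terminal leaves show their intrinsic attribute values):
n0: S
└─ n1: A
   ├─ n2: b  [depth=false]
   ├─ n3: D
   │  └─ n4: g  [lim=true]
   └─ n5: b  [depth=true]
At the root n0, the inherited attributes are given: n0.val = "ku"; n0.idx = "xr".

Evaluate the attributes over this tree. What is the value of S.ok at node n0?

-4

1. n0.val = "ku"  [given at root]
2. n0.idx = "xr"  [given at root]
3. n1.off = true  [true]
4. n2.depth = false  [terminal]
5. n3.cnt = 3  [3]
6. n3.fin = 6  [6]
7. n4.lim = true  [terminal]
8. n3.wid = 20  [D.fin * -1 + 26]
9. n3.off = 29  [(if g.lim then D.fin else D.cnt) + 23]
10. n5.depth = true  [terminal]
11. n1.lim = 14  [D.wid + D.off - 35]
12. n1.sig = false  [D.off > 29]
13. n1.env = 7  [(if b₁.depth then D.wid else D.off) - 13]
14. n0.ok = -4  [A.lim - 18]
15. n0.sig = 24  [A.lim + A.env + 3]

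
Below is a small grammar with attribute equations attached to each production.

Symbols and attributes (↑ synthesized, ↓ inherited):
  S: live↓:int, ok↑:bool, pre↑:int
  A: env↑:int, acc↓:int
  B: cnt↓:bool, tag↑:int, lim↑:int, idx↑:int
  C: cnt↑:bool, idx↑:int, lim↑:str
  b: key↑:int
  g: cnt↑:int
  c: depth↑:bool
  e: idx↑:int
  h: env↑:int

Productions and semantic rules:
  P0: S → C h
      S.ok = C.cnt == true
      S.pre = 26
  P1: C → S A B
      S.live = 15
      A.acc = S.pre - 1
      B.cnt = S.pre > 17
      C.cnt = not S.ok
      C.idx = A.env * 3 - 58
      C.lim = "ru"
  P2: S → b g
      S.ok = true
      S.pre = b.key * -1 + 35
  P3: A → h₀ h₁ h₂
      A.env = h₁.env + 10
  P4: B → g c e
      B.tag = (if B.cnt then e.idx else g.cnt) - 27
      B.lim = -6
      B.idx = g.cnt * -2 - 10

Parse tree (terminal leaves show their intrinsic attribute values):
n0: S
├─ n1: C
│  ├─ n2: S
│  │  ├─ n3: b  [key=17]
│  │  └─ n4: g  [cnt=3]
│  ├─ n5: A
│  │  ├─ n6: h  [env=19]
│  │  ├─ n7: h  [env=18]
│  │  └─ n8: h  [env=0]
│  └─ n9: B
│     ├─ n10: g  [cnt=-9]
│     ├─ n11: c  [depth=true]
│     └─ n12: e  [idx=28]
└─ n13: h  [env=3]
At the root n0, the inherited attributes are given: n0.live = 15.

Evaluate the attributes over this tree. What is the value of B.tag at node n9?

1

1. n0.live = 15  [given at root]
2. n2.live = 15  [15]
3. n3.key = 17  [terminal]
4. n4.cnt = 3  [terminal]
5. n2.ok = true  [true]
6. n2.pre = 18  [b.key * -1 + 35]
7. n5.acc = 17  [S.pre - 1]
8. n6.env = 19  [terminal]
9. n7.env = 18  [terminal]
10. n8.env = 0  [terminal]
11. n5.env = 28  [h₁.env + 10]
12. n9.cnt = true  [S.pre > 17]
13. n10.cnt = -9  [terminal]
14. n11.depth = true  [terminal]
15. n12.idx = 28  [terminal]
16. n9.tag = 1  [(if B.cnt then e.idx else g.cnt) - 27]
17. n9.lim = -6  [-6]
18. n9.idx = 8  [g.cnt * -2 - 10]
19. n1.cnt = false  [not S.ok]
20. n1.idx = 26  [A.env * 3 - 58]
21. n1.lim = "ru"  ["ru"]
22. n13.env = 3  [terminal]
23. n0.ok = false  [C.cnt == true]
24. n0.pre = 26  [26]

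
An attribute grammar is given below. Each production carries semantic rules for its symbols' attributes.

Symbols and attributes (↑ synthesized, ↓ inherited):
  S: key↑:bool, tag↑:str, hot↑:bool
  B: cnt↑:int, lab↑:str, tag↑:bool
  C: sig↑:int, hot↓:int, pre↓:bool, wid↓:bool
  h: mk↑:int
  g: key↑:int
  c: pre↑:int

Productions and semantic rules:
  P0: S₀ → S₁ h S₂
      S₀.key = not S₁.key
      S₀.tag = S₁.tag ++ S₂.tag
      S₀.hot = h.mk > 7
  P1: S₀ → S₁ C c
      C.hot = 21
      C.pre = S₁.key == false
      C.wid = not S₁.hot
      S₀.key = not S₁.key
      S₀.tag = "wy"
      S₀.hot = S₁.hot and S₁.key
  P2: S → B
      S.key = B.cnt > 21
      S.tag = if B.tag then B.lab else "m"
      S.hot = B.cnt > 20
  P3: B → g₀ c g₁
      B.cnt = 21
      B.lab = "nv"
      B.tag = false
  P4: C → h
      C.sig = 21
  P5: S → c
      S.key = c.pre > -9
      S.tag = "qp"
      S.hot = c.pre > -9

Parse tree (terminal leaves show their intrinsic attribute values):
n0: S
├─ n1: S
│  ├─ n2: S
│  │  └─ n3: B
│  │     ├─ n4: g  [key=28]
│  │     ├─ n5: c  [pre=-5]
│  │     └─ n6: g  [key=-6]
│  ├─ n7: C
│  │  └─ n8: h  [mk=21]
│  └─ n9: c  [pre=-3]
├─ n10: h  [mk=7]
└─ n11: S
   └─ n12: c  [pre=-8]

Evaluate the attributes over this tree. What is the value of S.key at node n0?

false

1. n4.key = 28  [terminal]
2. n5.pre = -5  [terminal]
3. n6.key = -6  [terminal]
4. n3.cnt = 21  [21]
5. n3.lab = "nv"  ["nv"]
6. n3.tag = false  [false]
7. n2.key = false  [B.cnt > 21]
8. n2.tag = "m"  [if B.tag then B.lab else "m"]
9. n2.hot = true  [B.cnt > 20]
10. n7.hot = 21  [21]
11. n7.pre = true  [S₁.key == false]
12. n7.wid = false  [not S₁.hot]
13. n8.mk = 21  [terminal]
14. n7.sig = 21  [21]
15. n9.pre = -3  [terminal]
16. n1.key = true  [not S₁.key]
17. n1.tag = "wy"  ["wy"]
18. n1.hot = false  [S₁.hot and S₁.key]
19. n10.mk = 7  [terminal]
20. n12.pre = -8  [terminal]
21. n11.key = true  [c.pre > -9]
22. n11.tag = "qp"  ["qp"]
23. n11.hot = true  [c.pre > -9]
24. n0.key = false  [not S₁.key]
25. n0.tag = "wyqp"  [S₁.tag ++ S₂.tag]
26. n0.hot = false  [h.mk > 7]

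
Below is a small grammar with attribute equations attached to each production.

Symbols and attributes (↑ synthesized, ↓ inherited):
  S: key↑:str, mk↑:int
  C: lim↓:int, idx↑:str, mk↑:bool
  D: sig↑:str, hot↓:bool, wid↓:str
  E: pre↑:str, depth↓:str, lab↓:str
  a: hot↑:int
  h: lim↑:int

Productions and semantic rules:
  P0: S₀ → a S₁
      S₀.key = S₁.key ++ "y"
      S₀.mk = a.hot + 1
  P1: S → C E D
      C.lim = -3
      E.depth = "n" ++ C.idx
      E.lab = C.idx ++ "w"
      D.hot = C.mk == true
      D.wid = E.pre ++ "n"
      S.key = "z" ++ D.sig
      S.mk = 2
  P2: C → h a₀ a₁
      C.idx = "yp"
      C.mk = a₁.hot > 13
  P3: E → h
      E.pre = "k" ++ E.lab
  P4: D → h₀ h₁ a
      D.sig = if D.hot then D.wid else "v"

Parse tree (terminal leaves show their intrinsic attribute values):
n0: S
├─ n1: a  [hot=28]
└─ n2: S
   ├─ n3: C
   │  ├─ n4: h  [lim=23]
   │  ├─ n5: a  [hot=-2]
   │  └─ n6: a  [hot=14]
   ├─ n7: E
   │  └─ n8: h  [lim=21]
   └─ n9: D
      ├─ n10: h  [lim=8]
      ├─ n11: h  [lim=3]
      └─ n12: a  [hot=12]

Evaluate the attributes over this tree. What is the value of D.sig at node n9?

1. n1.hot = 28  [terminal]
2. n3.lim = -3  [-3]
3. n4.lim = 23  [terminal]
4. n5.hot = -2  [terminal]
5. n6.hot = 14  [terminal]
6. n3.idx = "yp"  ["yp"]
7. n3.mk = true  [a₁.hot > 13]
8. n7.depth = "nyp"  ["n" ++ C.idx]
9. n7.lab = "ypw"  [C.idx ++ "w"]
10. n8.lim = 21  [terminal]
11. n7.pre = "kypw"  ["k" ++ E.lab]
12. n9.hot = true  [C.mk == true]
13. n9.wid = "kypwn"  [E.pre ++ "n"]
14. n10.lim = 8  [terminal]
15. n11.lim = 3  [terminal]
16. n12.hot = 12  [terminal]
17. n9.sig = "kypwn"  [if D.hot then D.wid else "v"]
18. n2.key = "zkypwn"  ["z" ++ D.sig]
19. n2.mk = 2  [2]
20. n0.key = "zkypwny"  [S₁.key ++ "y"]
21. n0.mk = 29  [a.hot + 1]

"kypwn"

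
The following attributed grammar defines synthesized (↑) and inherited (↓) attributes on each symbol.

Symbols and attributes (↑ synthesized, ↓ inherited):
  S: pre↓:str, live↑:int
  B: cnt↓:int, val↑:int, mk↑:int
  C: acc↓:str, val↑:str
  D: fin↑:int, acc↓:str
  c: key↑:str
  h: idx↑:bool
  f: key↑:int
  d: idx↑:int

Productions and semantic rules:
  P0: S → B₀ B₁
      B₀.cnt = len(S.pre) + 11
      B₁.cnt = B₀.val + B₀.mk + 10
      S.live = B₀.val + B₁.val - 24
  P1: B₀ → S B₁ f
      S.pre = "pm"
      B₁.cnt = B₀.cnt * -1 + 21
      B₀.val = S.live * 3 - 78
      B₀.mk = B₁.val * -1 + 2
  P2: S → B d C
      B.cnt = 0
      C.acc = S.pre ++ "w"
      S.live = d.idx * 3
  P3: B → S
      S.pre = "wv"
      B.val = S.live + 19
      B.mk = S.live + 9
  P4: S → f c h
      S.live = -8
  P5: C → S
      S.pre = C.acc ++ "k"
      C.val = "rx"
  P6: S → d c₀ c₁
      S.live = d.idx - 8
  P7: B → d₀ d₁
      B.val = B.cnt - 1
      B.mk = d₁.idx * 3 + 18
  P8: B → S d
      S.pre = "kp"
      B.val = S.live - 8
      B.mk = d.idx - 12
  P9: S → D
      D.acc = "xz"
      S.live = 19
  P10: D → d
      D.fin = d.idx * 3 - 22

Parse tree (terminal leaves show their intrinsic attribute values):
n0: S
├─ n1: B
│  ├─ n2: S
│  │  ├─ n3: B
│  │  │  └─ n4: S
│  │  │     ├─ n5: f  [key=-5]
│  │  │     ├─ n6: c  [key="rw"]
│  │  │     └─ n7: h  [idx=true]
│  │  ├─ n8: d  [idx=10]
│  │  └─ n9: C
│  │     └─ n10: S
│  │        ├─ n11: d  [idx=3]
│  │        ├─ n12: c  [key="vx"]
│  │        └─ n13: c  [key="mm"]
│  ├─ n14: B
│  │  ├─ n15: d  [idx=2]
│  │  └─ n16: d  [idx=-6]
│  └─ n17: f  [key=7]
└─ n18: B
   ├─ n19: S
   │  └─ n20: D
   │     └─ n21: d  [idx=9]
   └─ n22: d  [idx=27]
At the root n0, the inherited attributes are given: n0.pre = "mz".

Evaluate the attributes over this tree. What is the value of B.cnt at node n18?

1. n0.pre = "mz"  [given at root]
2. n1.cnt = 13  [len(S.pre) + 11]
3. n2.pre = "pm"  ["pm"]
4. n3.cnt = 0  [0]
5. n4.pre = "wv"  ["wv"]
6. n5.key = -5  [terminal]
7. n6.key = "rw"  [terminal]
8. n7.idx = true  [terminal]
9. n4.live = -8  [-8]
10. n3.val = 11  [S.live + 19]
11. n3.mk = 1  [S.live + 9]
12. n8.idx = 10  [terminal]
13. n9.acc = "pmw"  [S.pre ++ "w"]
14. n10.pre = "pmwk"  [C.acc ++ "k"]
15. n11.idx = 3  [terminal]
16. n12.key = "vx"  [terminal]
17. n13.key = "mm"  [terminal]
18. n10.live = -5  [d.idx - 8]
19. n9.val = "rx"  ["rx"]
20. n2.live = 30  [d.idx * 3]
21. n14.cnt = 8  [B₀.cnt * -1 + 21]
22. n15.idx = 2  [terminal]
23. n16.idx = -6  [terminal]
24. n14.val = 7  [B.cnt - 1]
25. n14.mk = 0  [d₁.idx * 3 + 18]
26. n17.key = 7  [terminal]
27. n1.val = 12  [S.live * 3 - 78]
28. n1.mk = -5  [B₁.val * -1 + 2]
29. n18.cnt = 17  [B₀.val + B₀.mk + 10]
30. n19.pre = "kp"  ["kp"]
31. n20.acc = "xz"  ["xz"]
32. n21.idx = 9  [terminal]
33. n20.fin = 5  [d.idx * 3 - 22]
34. n19.live = 19  [19]
35. n22.idx = 27  [terminal]
36. n18.val = 11  [S.live - 8]
37. n18.mk = 15  [d.idx - 12]
38. n0.live = -1  [B₀.val + B₁.val - 24]

17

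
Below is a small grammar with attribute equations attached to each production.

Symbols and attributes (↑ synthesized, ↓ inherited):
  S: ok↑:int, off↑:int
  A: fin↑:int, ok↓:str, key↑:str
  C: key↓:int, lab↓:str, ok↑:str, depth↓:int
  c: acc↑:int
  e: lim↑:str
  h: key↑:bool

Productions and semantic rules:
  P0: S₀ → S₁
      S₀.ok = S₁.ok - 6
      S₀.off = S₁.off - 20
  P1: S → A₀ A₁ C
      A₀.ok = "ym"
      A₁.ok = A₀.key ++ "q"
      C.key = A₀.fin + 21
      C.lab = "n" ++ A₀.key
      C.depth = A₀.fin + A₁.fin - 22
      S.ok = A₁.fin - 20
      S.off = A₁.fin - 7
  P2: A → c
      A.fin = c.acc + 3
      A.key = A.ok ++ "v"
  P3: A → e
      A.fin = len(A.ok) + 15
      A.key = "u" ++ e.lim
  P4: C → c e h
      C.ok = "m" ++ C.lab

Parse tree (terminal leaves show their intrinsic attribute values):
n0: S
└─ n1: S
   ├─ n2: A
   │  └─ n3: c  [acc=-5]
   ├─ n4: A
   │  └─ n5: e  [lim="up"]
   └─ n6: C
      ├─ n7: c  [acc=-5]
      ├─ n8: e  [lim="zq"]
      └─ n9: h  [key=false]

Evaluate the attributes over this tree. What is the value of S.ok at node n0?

-7

1. n2.ok = "ym"  ["ym"]
2. n3.acc = -5  [terminal]
3. n2.fin = -2  [c.acc + 3]
4. n2.key = "ymv"  [A.ok ++ "v"]
5. n4.ok = "ymvq"  [A₀.key ++ "q"]
6. n5.lim = "up"  [terminal]
7. n4.fin = 19  [len(A.ok) + 15]
8. n4.key = "uup"  ["u" ++ e.lim]
9. n6.key = 19  [A₀.fin + 21]
10. n6.lab = "nymv"  ["n" ++ A₀.key]
11. n6.depth = -5  [A₀.fin + A₁.fin - 22]
12. n7.acc = -5  [terminal]
13. n8.lim = "zq"  [terminal]
14. n9.key = false  [terminal]
15. n6.ok = "mnymv"  ["m" ++ C.lab]
16. n1.ok = -1  [A₁.fin - 20]
17. n1.off = 12  [A₁.fin - 7]
18. n0.ok = -7  [S₁.ok - 6]
19. n0.off = -8  [S₁.off - 20]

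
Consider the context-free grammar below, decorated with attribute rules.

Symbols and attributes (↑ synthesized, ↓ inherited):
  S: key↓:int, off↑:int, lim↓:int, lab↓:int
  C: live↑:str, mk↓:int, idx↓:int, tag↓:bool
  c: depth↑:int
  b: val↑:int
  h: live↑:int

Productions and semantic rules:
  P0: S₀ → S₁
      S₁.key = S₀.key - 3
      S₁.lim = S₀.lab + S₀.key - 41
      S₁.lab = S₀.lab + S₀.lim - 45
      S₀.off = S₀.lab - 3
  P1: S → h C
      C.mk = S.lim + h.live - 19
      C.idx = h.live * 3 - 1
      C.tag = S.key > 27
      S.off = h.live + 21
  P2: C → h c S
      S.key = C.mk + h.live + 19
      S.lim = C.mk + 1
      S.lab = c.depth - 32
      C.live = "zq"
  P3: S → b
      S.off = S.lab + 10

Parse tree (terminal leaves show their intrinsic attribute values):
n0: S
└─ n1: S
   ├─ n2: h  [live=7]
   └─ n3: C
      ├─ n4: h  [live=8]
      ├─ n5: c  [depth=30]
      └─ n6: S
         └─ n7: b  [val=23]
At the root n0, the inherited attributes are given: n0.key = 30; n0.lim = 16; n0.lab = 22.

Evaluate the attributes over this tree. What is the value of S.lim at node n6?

0

1. n0.key = 30  [given at root]
2. n0.lim = 16  [given at root]
3. n0.lab = 22  [given at root]
4. n1.key = 27  [S₀.key - 3]
5. n1.lim = 11  [S₀.lab + S₀.key - 41]
6. n1.lab = -7  [S₀.lab + S₀.lim - 45]
7. n2.live = 7  [terminal]
8. n3.mk = -1  [S.lim + h.live - 19]
9. n3.idx = 20  [h.live * 3 - 1]
10. n3.tag = false  [S.key > 27]
11. n4.live = 8  [terminal]
12. n5.depth = 30  [terminal]
13. n6.key = 26  [C.mk + h.live + 19]
14. n6.lim = 0  [C.mk + 1]
15. n6.lab = -2  [c.depth - 32]
16. n7.val = 23  [terminal]
17. n6.off = 8  [S.lab + 10]
18. n3.live = "zq"  ["zq"]
19. n1.off = 28  [h.live + 21]
20. n0.off = 19  [S₀.lab - 3]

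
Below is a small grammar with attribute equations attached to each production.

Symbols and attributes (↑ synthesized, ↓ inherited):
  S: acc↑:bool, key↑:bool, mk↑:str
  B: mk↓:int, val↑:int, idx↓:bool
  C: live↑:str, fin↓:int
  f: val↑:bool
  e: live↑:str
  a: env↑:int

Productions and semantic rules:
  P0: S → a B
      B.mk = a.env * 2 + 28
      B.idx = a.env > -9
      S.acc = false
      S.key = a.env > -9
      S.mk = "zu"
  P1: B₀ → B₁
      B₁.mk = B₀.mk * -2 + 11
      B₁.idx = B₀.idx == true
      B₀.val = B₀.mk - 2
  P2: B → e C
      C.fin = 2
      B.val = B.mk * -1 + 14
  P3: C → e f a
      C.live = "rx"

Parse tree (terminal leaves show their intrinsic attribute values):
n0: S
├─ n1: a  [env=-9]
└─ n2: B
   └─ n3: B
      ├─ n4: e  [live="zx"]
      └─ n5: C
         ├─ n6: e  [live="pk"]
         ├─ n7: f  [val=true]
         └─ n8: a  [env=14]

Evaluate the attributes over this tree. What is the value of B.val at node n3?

23

1. n1.env = -9  [terminal]
2. n2.mk = 10  [a.env * 2 + 28]
3. n2.idx = false  [a.env > -9]
4. n3.mk = -9  [B₀.mk * -2 + 11]
5. n3.idx = false  [B₀.idx == true]
6. n4.live = "zx"  [terminal]
7. n5.fin = 2  [2]
8. n6.live = "pk"  [terminal]
9. n7.val = true  [terminal]
10. n8.env = 14  [terminal]
11. n5.live = "rx"  ["rx"]
12. n3.val = 23  [B.mk * -1 + 14]
13. n2.val = 8  [B₀.mk - 2]
14. n0.acc = false  [false]
15. n0.key = false  [a.env > -9]
16. n0.mk = "zu"  ["zu"]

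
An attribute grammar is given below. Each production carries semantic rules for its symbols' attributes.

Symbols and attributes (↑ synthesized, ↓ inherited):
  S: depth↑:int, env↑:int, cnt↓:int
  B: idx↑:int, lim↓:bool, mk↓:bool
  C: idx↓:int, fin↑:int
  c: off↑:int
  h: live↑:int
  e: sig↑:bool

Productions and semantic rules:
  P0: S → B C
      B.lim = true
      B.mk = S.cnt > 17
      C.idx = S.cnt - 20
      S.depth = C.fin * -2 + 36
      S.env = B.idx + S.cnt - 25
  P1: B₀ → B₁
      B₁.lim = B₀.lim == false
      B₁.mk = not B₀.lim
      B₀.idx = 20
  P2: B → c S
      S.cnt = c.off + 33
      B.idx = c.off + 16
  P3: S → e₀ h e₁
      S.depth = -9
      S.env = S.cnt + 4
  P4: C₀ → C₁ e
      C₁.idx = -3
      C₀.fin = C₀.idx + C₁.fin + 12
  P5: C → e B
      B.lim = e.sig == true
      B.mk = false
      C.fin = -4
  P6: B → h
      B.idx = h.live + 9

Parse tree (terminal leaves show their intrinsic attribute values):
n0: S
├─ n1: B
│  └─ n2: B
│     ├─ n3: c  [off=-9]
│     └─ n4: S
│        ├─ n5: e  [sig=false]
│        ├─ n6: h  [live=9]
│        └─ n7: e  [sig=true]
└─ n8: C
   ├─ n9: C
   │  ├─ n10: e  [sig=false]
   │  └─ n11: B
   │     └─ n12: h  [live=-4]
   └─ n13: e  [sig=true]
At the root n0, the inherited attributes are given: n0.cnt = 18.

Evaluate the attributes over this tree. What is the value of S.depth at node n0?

24

1. n0.cnt = 18  [given at root]
2. n1.lim = true  [true]
3. n1.mk = true  [S.cnt > 17]
4. n2.lim = false  [B₀.lim == false]
5. n2.mk = false  [not B₀.lim]
6. n3.off = -9  [terminal]
7. n4.cnt = 24  [c.off + 33]
8. n5.sig = false  [terminal]
9. n6.live = 9  [terminal]
10. n7.sig = true  [terminal]
11. n4.depth = -9  [-9]
12. n4.env = 28  [S.cnt + 4]
13. n2.idx = 7  [c.off + 16]
14. n1.idx = 20  [20]
15. n8.idx = -2  [S.cnt - 20]
16. n9.idx = -3  [-3]
17. n10.sig = false  [terminal]
18. n11.lim = false  [e.sig == true]
19. n11.mk = false  [false]
20. n12.live = -4  [terminal]
21. n11.idx = 5  [h.live + 9]
22. n9.fin = -4  [-4]
23. n13.sig = true  [terminal]
24. n8.fin = 6  [C₀.idx + C₁.fin + 12]
25. n0.depth = 24  [C.fin * -2 + 36]
26. n0.env = 13  [B.idx + S.cnt - 25]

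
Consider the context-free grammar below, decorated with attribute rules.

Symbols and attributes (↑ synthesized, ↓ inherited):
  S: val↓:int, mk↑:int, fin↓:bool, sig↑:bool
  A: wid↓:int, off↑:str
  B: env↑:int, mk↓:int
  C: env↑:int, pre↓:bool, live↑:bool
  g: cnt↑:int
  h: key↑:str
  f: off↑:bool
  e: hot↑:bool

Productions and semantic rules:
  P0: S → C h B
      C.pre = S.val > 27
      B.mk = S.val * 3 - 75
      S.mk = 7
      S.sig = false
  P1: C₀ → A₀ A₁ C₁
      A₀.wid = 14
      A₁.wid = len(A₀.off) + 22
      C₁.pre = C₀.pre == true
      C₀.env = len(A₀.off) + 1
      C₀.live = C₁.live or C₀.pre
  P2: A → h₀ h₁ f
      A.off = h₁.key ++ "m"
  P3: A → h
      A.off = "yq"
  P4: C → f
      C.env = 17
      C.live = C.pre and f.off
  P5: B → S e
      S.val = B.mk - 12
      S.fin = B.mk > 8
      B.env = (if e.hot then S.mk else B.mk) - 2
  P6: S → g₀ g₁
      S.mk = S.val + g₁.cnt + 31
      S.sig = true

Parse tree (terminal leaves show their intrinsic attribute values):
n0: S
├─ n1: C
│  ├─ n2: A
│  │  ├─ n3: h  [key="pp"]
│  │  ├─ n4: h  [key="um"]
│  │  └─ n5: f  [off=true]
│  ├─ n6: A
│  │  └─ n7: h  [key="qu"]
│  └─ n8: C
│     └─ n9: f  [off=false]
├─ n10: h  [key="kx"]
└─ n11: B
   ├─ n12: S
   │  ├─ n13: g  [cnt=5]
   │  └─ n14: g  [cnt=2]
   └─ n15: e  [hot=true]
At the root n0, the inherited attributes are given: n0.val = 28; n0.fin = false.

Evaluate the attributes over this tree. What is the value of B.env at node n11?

1. n0.val = 28  [given at root]
2. n0.fin = false  [given at root]
3. n1.pre = true  [S.val > 27]
4. n2.wid = 14  [14]
5. n3.key = "pp"  [terminal]
6. n4.key = "um"  [terminal]
7. n5.off = true  [terminal]
8. n2.off = "umm"  [h₁.key ++ "m"]
9. n6.wid = 25  [len(A₀.off) + 22]
10. n7.key = "qu"  [terminal]
11. n6.off = "yq"  ["yq"]
12. n8.pre = true  [C₀.pre == true]
13. n9.off = false  [terminal]
14. n8.env = 17  [17]
15. n8.live = false  [C.pre and f.off]
16. n1.env = 4  [len(A₀.off) + 1]
17. n1.live = true  [C₁.live or C₀.pre]
18. n10.key = "kx"  [terminal]
19. n11.mk = 9  [S.val * 3 - 75]
20. n12.val = -3  [B.mk - 12]
21. n12.fin = true  [B.mk > 8]
22. n13.cnt = 5  [terminal]
23. n14.cnt = 2  [terminal]
24. n12.mk = 30  [S.val + g₁.cnt + 31]
25. n12.sig = true  [true]
26. n15.hot = true  [terminal]
27. n11.env = 28  [(if e.hot then S.mk else B.mk) - 2]
28. n0.mk = 7  [7]
29. n0.sig = false  [false]

28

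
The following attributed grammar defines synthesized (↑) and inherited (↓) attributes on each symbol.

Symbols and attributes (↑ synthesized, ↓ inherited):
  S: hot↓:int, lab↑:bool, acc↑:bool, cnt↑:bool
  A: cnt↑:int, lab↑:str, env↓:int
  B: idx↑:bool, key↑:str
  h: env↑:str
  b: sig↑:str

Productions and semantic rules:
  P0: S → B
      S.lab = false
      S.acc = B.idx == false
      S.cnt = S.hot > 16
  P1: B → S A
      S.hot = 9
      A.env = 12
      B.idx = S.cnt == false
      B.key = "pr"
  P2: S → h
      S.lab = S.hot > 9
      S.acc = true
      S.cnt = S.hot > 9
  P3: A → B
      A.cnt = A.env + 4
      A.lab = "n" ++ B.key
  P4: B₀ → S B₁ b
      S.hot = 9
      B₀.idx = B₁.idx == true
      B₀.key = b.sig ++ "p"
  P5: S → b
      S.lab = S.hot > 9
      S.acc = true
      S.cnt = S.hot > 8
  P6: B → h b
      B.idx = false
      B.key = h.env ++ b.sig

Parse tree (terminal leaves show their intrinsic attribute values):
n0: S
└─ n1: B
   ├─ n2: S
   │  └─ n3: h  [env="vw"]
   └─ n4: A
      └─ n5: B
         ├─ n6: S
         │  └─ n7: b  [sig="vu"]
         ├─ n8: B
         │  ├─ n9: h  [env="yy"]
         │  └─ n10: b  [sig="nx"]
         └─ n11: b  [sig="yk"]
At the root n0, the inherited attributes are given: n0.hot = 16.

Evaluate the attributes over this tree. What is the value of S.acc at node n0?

1. n0.hot = 16  [given at root]
2. n2.hot = 9  [9]
3. n3.env = "vw"  [terminal]
4. n2.lab = false  [S.hot > 9]
5. n2.acc = true  [true]
6. n2.cnt = false  [S.hot > 9]
7. n4.env = 12  [12]
8. n6.hot = 9  [9]
9. n7.sig = "vu"  [terminal]
10. n6.lab = false  [S.hot > 9]
11. n6.acc = true  [true]
12. n6.cnt = true  [S.hot > 8]
13. n9.env = "yy"  [terminal]
14. n10.sig = "nx"  [terminal]
15. n8.idx = false  [false]
16. n8.key = "yynx"  [h.env ++ b.sig]
17. n11.sig = "yk"  [terminal]
18. n5.idx = false  [B₁.idx == true]
19. n5.key = "ykp"  [b.sig ++ "p"]
20. n4.cnt = 16  [A.env + 4]
21. n4.lab = "nykp"  ["n" ++ B.key]
22. n1.idx = true  [S.cnt == false]
23. n1.key = "pr"  ["pr"]
24. n0.lab = false  [false]
25. n0.acc = false  [B.idx == false]
26. n0.cnt = false  [S.hot > 16]

false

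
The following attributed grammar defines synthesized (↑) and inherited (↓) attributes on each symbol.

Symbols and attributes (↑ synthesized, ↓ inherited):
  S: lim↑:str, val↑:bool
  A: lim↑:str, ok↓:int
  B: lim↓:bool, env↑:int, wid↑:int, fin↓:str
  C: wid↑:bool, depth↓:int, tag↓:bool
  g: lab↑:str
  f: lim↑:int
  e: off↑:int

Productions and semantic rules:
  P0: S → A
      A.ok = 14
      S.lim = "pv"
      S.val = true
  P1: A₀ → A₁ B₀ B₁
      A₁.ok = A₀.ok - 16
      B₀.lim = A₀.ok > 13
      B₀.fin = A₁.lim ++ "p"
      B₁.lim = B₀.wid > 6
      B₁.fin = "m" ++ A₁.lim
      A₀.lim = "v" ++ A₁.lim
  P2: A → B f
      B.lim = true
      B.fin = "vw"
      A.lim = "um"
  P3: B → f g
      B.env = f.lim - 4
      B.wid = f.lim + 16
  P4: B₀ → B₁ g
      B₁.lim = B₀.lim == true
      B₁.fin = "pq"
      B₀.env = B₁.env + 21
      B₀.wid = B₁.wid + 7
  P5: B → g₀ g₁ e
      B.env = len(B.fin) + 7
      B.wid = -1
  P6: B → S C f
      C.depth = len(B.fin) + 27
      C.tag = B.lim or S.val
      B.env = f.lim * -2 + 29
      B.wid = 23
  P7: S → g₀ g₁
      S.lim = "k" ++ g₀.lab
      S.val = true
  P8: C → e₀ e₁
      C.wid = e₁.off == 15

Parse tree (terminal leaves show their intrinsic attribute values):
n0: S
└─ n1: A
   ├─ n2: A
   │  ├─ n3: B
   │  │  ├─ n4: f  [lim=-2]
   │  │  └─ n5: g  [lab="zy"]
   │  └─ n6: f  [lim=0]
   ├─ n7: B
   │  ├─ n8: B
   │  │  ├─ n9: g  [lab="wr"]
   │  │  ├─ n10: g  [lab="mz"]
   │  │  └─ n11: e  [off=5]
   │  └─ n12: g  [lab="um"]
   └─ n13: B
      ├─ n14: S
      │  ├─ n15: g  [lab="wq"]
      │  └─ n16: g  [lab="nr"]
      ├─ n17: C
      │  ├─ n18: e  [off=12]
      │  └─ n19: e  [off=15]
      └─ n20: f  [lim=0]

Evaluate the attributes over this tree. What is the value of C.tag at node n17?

1. n1.ok = 14  [14]
2. n2.ok = -2  [A₀.ok - 16]
3. n3.lim = true  [true]
4. n3.fin = "vw"  ["vw"]
5. n4.lim = -2  [terminal]
6. n5.lab = "zy"  [terminal]
7. n3.env = -6  [f.lim - 4]
8. n3.wid = 14  [f.lim + 16]
9. n6.lim = 0  [terminal]
10. n2.lim = "um"  ["um"]
11. n7.lim = true  [A₀.ok > 13]
12. n7.fin = "ump"  [A₁.lim ++ "p"]
13. n8.lim = true  [B₀.lim == true]
14. n8.fin = "pq"  ["pq"]
15. n9.lab = "wr"  [terminal]
16. n10.lab = "mz"  [terminal]
17. n11.off = 5  [terminal]
18. n8.env = 9  [len(B.fin) + 7]
19. n8.wid = -1  [-1]
20. n12.lab = "um"  [terminal]
21. n7.env = 30  [B₁.env + 21]
22. n7.wid = 6  [B₁.wid + 7]
23. n13.lim = false  [B₀.wid > 6]
24. n13.fin = "mum"  ["m" ++ A₁.lim]
25. n15.lab = "wq"  [terminal]
26. n16.lab = "nr"  [terminal]
27. n14.lim = "kwq"  ["k" ++ g₀.lab]
28. n14.val = true  [true]
29. n17.depth = 30  [len(B.fin) + 27]
30. n17.tag = true  [B.lim or S.val]
31. n18.off = 12  [terminal]
32. n19.off = 15  [terminal]
33. n17.wid = true  [e₁.off == 15]
34. n20.lim = 0  [terminal]
35. n13.env = 29  [f.lim * -2 + 29]
36. n13.wid = 23  [23]
37. n1.lim = "vum"  ["v" ++ A₁.lim]
38. n0.lim = "pv"  ["pv"]
39. n0.val = true  [true]

true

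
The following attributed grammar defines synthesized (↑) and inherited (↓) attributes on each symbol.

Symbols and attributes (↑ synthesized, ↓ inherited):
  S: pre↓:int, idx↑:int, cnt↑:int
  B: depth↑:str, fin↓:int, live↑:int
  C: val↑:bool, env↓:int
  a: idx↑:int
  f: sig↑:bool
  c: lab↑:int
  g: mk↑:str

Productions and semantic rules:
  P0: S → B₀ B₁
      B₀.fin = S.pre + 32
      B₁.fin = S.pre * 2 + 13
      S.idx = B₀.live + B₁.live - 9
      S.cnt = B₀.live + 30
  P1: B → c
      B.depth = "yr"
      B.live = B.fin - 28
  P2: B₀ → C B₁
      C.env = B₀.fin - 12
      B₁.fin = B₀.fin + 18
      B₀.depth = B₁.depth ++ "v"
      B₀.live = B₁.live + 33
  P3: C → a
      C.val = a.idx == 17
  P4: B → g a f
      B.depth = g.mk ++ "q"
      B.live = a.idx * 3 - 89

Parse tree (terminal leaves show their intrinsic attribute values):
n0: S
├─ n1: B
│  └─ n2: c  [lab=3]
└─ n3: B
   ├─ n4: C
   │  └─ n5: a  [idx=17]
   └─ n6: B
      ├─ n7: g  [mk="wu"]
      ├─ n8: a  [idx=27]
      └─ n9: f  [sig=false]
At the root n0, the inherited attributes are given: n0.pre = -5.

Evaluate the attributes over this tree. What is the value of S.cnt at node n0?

1. n0.pre = -5  [given at root]
2. n1.fin = 27  [S.pre + 32]
3. n2.lab = 3  [terminal]
4. n1.depth = "yr"  ["yr"]
5. n1.live = -1  [B.fin - 28]
6. n3.fin = 3  [S.pre * 2 + 13]
7. n4.env = -9  [B₀.fin - 12]
8. n5.idx = 17  [terminal]
9. n4.val = true  [a.idx == 17]
10. n6.fin = 21  [B₀.fin + 18]
11. n7.mk = "wu"  [terminal]
12. n8.idx = 27  [terminal]
13. n9.sig = false  [terminal]
14. n6.depth = "wuq"  [g.mk ++ "q"]
15. n6.live = -8  [a.idx * 3 - 89]
16. n3.depth = "wuqv"  [B₁.depth ++ "v"]
17. n3.live = 25  [B₁.live + 33]
18. n0.idx = 15  [B₀.live + B₁.live - 9]
19. n0.cnt = 29  [B₀.live + 30]

29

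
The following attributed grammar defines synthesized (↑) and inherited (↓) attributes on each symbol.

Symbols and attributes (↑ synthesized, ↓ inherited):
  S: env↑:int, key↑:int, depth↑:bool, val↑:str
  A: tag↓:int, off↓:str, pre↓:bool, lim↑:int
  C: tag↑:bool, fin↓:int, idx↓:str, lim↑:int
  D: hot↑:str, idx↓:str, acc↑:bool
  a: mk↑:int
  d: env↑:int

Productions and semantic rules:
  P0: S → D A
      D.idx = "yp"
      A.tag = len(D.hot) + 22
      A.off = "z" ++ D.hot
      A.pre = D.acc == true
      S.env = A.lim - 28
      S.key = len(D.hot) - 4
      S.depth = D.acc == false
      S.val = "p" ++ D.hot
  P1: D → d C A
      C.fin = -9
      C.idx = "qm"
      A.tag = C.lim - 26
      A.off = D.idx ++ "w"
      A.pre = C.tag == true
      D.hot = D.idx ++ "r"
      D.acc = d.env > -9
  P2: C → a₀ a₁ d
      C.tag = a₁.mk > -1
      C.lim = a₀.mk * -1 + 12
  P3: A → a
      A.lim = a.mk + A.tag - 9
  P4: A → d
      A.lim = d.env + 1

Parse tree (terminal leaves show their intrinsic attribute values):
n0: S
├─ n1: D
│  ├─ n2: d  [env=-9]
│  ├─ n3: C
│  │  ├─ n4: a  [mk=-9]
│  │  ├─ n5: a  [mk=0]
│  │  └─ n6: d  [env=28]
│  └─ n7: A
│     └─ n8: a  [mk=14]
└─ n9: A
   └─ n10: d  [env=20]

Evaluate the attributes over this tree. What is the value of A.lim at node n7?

1. n1.idx = "yp"  ["yp"]
2. n2.env = -9  [terminal]
3. n3.fin = -9  [-9]
4. n3.idx = "qm"  ["qm"]
5. n4.mk = -9  [terminal]
6. n5.mk = 0  [terminal]
7. n6.env = 28  [terminal]
8. n3.tag = true  [a₁.mk > -1]
9. n3.lim = 21  [a₀.mk * -1 + 12]
10. n7.tag = -5  [C.lim - 26]
11. n7.off = "ypw"  [D.idx ++ "w"]
12. n7.pre = true  [C.tag == true]
13. n8.mk = 14  [terminal]
14. n7.lim = 0  [a.mk + A.tag - 9]
15. n1.hot = "ypr"  [D.idx ++ "r"]
16. n1.acc = false  [d.env > -9]
17. n9.tag = 25  [len(D.hot) + 22]
18. n9.off = "zypr"  ["z" ++ D.hot]
19. n9.pre = false  [D.acc == true]
20. n10.env = 20  [terminal]
21. n9.lim = 21  [d.env + 1]
22. n0.env = -7  [A.lim - 28]
23. n0.key = -1  [len(D.hot) - 4]
24. n0.depth = true  [D.acc == false]
25. n0.val = "pypr"  ["p" ++ D.hot]

0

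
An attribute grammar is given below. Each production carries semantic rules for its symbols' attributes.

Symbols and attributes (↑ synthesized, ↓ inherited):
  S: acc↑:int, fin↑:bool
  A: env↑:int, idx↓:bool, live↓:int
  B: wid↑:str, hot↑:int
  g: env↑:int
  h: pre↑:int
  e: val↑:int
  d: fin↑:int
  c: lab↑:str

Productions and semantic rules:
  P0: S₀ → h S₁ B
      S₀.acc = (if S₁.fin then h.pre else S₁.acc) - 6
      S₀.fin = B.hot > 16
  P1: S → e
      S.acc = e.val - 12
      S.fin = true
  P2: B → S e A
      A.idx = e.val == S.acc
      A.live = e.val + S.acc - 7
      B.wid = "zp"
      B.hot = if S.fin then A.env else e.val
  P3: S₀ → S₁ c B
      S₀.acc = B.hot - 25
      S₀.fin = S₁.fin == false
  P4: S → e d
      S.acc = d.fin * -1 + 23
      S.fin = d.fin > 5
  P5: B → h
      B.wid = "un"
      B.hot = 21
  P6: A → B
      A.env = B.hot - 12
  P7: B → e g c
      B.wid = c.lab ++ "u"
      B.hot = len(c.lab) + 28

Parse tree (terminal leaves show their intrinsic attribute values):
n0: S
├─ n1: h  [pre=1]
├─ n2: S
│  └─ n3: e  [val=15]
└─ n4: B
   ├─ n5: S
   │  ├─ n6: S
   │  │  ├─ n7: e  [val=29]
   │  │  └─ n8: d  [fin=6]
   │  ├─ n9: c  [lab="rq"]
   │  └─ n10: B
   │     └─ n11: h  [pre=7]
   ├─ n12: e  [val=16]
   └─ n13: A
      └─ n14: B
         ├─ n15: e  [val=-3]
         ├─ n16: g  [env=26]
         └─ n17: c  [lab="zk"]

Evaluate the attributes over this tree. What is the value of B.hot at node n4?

16

1. n1.pre = 1  [terminal]
2. n3.val = 15  [terminal]
3. n2.acc = 3  [e.val - 12]
4. n2.fin = true  [true]
5. n7.val = 29  [terminal]
6. n8.fin = 6  [terminal]
7. n6.acc = 17  [d.fin * -1 + 23]
8. n6.fin = true  [d.fin > 5]
9. n9.lab = "rq"  [terminal]
10. n11.pre = 7  [terminal]
11. n10.wid = "un"  ["un"]
12. n10.hot = 21  [21]
13. n5.acc = -4  [B.hot - 25]
14. n5.fin = false  [S₁.fin == false]
15. n12.val = 16  [terminal]
16. n13.idx = false  [e.val == S.acc]
17. n13.live = 5  [e.val + S.acc - 7]
18. n15.val = -3  [terminal]
19. n16.env = 26  [terminal]
20. n17.lab = "zk"  [terminal]
21. n14.wid = "zku"  [c.lab ++ "u"]
22. n14.hot = 30  [len(c.lab) + 28]
23. n13.env = 18  [B.hot - 12]
24. n4.wid = "zp"  ["zp"]
25. n4.hot = 16  [if S.fin then A.env else e.val]
26. n0.acc = -5  [(if S₁.fin then h.pre else S₁.acc) - 6]
27. n0.fin = false  [B.hot > 16]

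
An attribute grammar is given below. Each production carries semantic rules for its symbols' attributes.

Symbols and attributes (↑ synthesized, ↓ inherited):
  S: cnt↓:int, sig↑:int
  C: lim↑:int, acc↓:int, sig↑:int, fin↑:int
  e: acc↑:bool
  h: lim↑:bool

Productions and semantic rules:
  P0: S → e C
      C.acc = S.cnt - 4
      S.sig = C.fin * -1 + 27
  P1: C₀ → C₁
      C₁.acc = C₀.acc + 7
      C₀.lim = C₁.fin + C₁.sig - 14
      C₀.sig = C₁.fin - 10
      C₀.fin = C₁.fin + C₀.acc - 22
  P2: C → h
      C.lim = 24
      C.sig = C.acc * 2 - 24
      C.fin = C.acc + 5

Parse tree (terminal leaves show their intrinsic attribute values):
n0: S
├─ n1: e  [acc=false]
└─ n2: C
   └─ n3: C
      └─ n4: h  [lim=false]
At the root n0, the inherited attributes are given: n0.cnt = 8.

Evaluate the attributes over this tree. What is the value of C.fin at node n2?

1. n0.cnt = 8  [given at root]
2. n1.acc = false  [terminal]
3. n2.acc = 4  [S.cnt - 4]
4. n3.acc = 11  [C₀.acc + 7]
5. n4.lim = false  [terminal]
6. n3.lim = 24  [24]
7. n3.sig = -2  [C.acc * 2 - 24]
8. n3.fin = 16  [C.acc + 5]
9. n2.lim = 0  [C₁.fin + C₁.sig - 14]
10. n2.sig = 6  [C₁.fin - 10]
11. n2.fin = -2  [C₁.fin + C₀.acc - 22]
12. n0.sig = 29  [C.fin * -1 + 27]

-2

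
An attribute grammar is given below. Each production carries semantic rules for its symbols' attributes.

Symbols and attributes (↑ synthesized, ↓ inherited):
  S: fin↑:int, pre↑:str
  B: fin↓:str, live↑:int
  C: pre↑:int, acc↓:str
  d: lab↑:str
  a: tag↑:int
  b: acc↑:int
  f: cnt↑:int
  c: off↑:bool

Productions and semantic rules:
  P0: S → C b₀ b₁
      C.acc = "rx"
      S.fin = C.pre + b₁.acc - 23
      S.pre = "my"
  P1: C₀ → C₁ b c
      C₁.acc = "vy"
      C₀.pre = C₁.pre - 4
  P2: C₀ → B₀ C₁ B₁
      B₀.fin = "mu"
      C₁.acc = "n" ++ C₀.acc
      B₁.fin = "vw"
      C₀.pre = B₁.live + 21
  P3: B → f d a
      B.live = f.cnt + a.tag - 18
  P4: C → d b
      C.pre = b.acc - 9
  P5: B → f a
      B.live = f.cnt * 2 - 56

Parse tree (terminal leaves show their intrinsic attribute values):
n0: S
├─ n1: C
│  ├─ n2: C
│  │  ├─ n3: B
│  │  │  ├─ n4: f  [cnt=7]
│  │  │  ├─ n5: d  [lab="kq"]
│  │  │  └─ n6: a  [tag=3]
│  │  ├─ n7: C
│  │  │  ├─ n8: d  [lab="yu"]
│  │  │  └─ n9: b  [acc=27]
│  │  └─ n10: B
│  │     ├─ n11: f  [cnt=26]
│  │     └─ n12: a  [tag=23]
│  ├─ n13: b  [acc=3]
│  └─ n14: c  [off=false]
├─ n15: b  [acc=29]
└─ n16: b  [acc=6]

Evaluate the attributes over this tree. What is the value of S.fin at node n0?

-4

1. n1.acc = "rx"  ["rx"]
2. n2.acc = "vy"  ["vy"]
3. n3.fin = "mu"  ["mu"]
4. n4.cnt = 7  [terminal]
5. n5.lab = "kq"  [terminal]
6. n6.tag = 3  [terminal]
7. n3.live = -8  [f.cnt + a.tag - 18]
8. n7.acc = "nvy"  ["n" ++ C₀.acc]
9. n8.lab = "yu"  [terminal]
10. n9.acc = 27  [terminal]
11. n7.pre = 18  [b.acc - 9]
12. n10.fin = "vw"  ["vw"]
13. n11.cnt = 26  [terminal]
14. n12.tag = 23  [terminal]
15. n10.live = -4  [f.cnt * 2 - 56]
16. n2.pre = 17  [B₁.live + 21]
17. n13.acc = 3  [terminal]
18. n14.off = false  [terminal]
19. n1.pre = 13  [C₁.pre - 4]
20. n15.acc = 29  [terminal]
21. n16.acc = 6  [terminal]
22. n0.fin = -4  [C.pre + b₁.acc - 23]
23. n0.pre = "my"  ["my"]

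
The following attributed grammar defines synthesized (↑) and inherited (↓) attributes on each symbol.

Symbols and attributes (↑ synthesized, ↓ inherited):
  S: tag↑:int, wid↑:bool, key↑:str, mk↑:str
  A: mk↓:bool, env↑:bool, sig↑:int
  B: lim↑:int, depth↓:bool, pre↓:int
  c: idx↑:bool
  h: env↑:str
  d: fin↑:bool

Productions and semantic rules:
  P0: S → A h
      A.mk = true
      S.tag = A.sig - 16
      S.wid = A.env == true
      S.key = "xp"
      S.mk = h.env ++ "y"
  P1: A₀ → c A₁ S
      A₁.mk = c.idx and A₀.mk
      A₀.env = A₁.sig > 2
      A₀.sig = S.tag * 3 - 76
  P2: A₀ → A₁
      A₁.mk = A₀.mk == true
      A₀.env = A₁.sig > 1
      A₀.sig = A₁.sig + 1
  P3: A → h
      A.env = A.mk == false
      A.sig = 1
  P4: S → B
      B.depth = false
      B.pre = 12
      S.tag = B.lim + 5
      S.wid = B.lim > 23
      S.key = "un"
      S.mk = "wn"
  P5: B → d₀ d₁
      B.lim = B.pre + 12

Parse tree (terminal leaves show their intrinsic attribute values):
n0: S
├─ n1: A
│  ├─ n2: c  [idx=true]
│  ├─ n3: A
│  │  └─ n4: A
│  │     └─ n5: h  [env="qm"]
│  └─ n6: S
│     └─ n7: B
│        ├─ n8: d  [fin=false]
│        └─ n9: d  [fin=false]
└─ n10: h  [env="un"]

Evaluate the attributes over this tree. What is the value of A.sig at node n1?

1. n1.mk = true  [true]
2. n2.idx = true  [terminal]
3. n3.mk = true  [c.idx and A₀.mk]
4. n4.mk = true  [A₀.mk == true]
5. n5.env = "qm"  [terminal]
6. n4.env = false  [A.mk == false]
7. n4.sig = 1  [1]
8. n3.env = false  [A₁.sig > 1]
9. n3.sig = 2  [A₁.sig + 1]
10. n7.depth = false  [false]
11. n7.pre = 12  [12]
12. n8.fin = false  [terminal]
13. n9.fin = false  [terminal]
14. n7.lim = 24  [B.pre + 12]
15. n6.tag = 29  [B.lim + 5]
16. n6.wid = true  [B.lim > 23]
17. n6.key = "un"  ["un"]
18. n6.mk = "wn"  ["wn"]
19. n1.env = false  [A₁.sig > 2]
20. n1.sig = 11  [S.tag * 3 - 76]
21. n10.env = "un"  [terminal]
22. n0.tag = -5  [A.sig - 16]
23. n0.wid = false  [A.env == true]
24. n0.key = "xp"  ["xp"]
25. n0.mk = "uny"  [h.env ++ "y"]

11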